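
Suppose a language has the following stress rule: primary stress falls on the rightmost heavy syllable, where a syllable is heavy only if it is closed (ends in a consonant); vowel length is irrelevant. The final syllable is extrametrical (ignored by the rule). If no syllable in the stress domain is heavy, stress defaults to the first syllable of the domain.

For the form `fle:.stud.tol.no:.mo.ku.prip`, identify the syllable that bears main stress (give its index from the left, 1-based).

The final syllable (7, prip) is extrametrical; the stress domain is syllables 1–6.
Weights: 1 fle: L, 2 stud H, 3 tol H, 4 no: L, 5 mo L, 6 ku L.
Heavy syllables in the domain: 2, 3. The rightmost is syllable 3 (tol).
Primary stress: syllable 3 → fle:.stud.ˈtol.no:.mo.ku.prip.

3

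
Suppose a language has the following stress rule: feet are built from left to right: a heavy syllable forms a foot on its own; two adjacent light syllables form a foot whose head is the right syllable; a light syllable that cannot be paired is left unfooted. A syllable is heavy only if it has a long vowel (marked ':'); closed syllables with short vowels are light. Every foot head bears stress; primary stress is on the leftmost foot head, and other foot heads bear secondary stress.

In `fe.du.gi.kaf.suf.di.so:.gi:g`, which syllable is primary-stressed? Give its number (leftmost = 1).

Weights: 1 fe L, 2 du L, 3 gi L, 4 kaf L, 5 suf L, 6 di L, 7 so: H, 8 gi:g H.
Parse left to right (heavy = foot alone; LL = one foot; stranded L unfooted): (fe.ˈdu) (gi.ˈkaf) (suf.ˈdi) (ˈso:) (ˈgi:g).
Foot heads: 2, 4, 6, 7, 8.
Primary stress on the leftmost head = syllable 2.
Primary stress: syllable 2 → fe.ˈdu.gi.kaf.suf.di.so:.gi:g.

2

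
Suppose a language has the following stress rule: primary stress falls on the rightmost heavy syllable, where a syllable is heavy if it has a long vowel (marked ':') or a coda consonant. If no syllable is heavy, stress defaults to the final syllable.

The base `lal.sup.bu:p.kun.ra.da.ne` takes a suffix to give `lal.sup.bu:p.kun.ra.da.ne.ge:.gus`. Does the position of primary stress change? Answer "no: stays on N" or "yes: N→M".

Base `lal.sup.bu:p.kun.ra.da.ne` (7 syllables):
  Weights: 1 lal H, 2 sup H, 3 bu:p H, 4 kun H, 5 ra L, 6 da L, 7 ne L.
  Heavy syllables in the domain: 1, 2, 3, 4. The rightmost is syllable 4 (kun).
  → primary stress on syllable 4.
Suffixed `lal.sup.bu:p.kun.ra.da.ne.ge:.gus` (9 syllables):
  Weights: 1 lal H, 2 sup H, 3 bu:p H, 4 kun H, 5 ra L, 6 da L, 7 ne L, 8 ge: H, 9 gus H.
  Heavy syllables in the domain: 1, 2, 3, 4, 8, 9. The rightmost is syllable 9 (gus).
  → primary stress on syllable 9.

yes: 4→9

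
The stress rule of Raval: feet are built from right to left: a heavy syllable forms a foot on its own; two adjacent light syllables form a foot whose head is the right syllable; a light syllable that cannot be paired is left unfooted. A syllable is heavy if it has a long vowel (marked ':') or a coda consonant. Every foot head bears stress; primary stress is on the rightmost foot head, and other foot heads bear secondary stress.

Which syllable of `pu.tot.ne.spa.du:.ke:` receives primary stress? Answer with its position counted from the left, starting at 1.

6

Weights: 1 pu L, 2 tot H, 3 ne L, 4 spa L, 5 du: H, 6 ke: H.
Parse right to left (heavy = foot alone; LL = one foot; stranded L unfooted): pu (ˈtot) (ne.ˈspa) (ˈdu:) (ˈke:).
Foot heads: 2, 4, 5, 6.
Primary stress on the rightmost head = syllable 6.
Primary stress: syllable 6 → pu.tot.ne.spa.du:.ˈke:.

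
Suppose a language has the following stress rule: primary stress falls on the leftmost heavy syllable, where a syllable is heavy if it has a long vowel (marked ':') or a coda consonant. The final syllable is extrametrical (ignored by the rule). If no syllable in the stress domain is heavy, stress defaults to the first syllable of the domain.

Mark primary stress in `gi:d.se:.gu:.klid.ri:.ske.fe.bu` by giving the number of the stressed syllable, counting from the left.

1

The final syllable (8, bu) is extrametrical; the stress domain is syllables 1–7.
Weights: 1 gi:d H, 2 se: H, 3 gu: H, 4 klid H, 5 ri: H, 6 ske L, 7 fe L.
Heavy syllables in the domain: 1, 2, 3, 4, 5. The leftmost is syllable 1 (gi:d).
Primary stress: syllable 1 → ˈgi:d.se:.gu:.klid.ri:.ske.fe.bu.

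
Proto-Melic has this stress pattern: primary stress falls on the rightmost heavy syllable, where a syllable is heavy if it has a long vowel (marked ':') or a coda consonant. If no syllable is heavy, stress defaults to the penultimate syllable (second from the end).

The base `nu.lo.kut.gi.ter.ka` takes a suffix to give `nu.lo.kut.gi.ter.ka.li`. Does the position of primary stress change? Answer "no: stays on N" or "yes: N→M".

no: stays on 5

Base `nu.lo.kut.gi.ter.ka` (6 syllables):
  Weights: 1 nu L, 2 lo L, 3 kut H, 4 gi L, 5 ter H, 6 ka L.
  Heavy syllables in the domain: 3, 5. The rightmost is syllable 5 (ter).
  → primary stress on syllable 5.
Suffixed `nu.lo.kut.gi.ter.ka.li` (7 syllables):
  Weights: 1 nu L, 2 lo L, 3 kut H, 4 gi L, 5 ter H, 6 ka L, 7 li L.
  Heavy syllables in the domain: 3, 5. The rightmost is syllable 5 (ter).
  → primary stress on syllable 5.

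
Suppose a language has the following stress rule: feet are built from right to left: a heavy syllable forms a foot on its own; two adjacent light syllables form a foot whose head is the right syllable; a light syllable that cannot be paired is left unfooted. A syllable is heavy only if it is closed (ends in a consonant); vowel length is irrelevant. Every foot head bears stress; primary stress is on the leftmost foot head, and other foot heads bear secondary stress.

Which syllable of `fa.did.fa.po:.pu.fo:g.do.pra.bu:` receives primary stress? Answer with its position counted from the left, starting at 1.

Weights: 1 fa L, 2 did H, 3 fa L, 4 po: L, 5 pu L, 6 fo:g H, 7 do L, 8 pra L, 9 bu: L.
Parse right to left (heavy = foot alone; LL = one foot; stranded L unfooted): fa (ˈdid) fa (po:.ˈpu) (ˈfo:g) do (pra.ˈbu:).
Foot heads: 2, 5, 6, 9.
Primary stress on the leftmost head = syllable 2.
Primary stress: syllable 2 → fa.ˈdid.fa.po:.pu.fo:g.do.pra.bu:.

2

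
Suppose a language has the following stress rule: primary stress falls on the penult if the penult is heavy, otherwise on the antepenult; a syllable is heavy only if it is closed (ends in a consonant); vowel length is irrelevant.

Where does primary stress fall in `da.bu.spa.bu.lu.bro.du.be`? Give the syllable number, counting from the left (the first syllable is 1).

6

Weights: 6 bro L, 7 du L, 8 be L.
The penult (syllable 7, du) is light, so stress falls on the antepenult (syllable 6, bro).
Primary stress: syllable 6 → da.bu.spa.bu.lu.ˈbro.du.be.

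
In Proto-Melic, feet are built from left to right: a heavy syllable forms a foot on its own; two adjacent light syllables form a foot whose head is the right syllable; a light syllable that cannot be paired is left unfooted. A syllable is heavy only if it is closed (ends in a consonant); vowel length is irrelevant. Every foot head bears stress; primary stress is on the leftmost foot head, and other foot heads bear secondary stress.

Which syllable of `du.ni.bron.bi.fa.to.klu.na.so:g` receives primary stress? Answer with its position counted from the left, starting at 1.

Weights: 1 du L, 2 ni L, 3 bron H, 4 bi L, 5 fa L, 6 to L, 7 klu L, 8 na L, 9 so:g H.
Parse left to right (heavy = foot alone; LL = one foot; stranded L unfooted): (du.ˈni) (ˈbron) (bi.ˈfa) (to.ˈklu) na (ˈso:g).
Foot heads: 2, 3, 5, 7, 9.
Primary stress on the leftmost head = syllable 2.
Primary stress: syllable 2 → du.ˈni.bron.bi.fa.to.klu.na.so:g.

2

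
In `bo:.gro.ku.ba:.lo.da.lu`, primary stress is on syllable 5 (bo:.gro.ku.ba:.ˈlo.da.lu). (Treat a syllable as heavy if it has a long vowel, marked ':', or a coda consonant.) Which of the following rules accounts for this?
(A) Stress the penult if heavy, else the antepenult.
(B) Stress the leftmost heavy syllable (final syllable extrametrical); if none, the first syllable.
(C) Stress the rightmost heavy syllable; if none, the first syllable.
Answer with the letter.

Rule A → syllable 5 ✓.
Rule B → syllable 1 (observed: 5).
Rule C → syllable 4 (observed: 5).

A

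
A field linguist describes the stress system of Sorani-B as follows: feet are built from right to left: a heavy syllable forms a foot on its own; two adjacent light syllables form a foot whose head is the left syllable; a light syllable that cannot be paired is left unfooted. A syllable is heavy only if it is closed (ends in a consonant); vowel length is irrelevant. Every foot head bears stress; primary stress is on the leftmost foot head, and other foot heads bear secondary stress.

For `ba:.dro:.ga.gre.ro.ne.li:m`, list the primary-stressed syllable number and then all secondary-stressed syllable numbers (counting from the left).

Weights: 1 ba: L, 2 dro: L, 3 ga L, 4 gre L, 5 ro L, 6 ne L, 7 li:m H.
Parse right to left (heavy = foot alone; LL = one foot; stranded L unfooted): (ˈba:.dro:) (ˈga.gre) (ˈro.ne) (ˈli:m).
Foot heads: 1, 3, 5, 7.
Primary stress on the leftmost head = syllable 1.
Secondary stress on 3, 5, 7: ˈba:.dro:.ˌga.gre.ˌro.ne.ˌli:m.

primary 1, secondary 3, 5, 7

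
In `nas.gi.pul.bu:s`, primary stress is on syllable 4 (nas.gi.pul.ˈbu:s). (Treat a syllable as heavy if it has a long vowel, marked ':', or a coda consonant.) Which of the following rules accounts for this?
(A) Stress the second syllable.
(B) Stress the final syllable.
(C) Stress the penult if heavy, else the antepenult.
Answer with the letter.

Rule A → syllable 2 (observed: 4).
Rule B → syllable 4 ✓.
Rule C → syllable 3 (observed: 4).

B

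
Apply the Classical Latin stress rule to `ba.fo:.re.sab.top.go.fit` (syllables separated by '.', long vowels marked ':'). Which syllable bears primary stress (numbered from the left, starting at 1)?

5

Classical Latin: stress the penult if heavy (long vowel or closed), else the antepenult.
Weights: 5 top H, 6 go L, 7 fit H.
The penult (syllable 6, go) is light, so stress falls on the antepenult (syllable 5, top).
Stress on syllable 5: ba.fo:.re.sab.ˈtop.go.fit.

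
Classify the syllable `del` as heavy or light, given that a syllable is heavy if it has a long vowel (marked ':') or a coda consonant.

`del`: short vowel, closed (coda /l/). Closed → heavy.

heavy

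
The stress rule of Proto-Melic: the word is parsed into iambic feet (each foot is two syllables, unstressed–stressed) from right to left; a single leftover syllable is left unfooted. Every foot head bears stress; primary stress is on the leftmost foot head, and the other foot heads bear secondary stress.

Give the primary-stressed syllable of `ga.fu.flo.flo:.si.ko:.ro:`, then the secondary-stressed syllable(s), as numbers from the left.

Parse right to left into iambic (σˈσ) feet: ga (fu.ˈflo) (flo:.ˈsi) (ko:.ˈro:). Syllable 1 is left unfooted.
Foot heads (stressed positions): 3, 5, 7.
End Rule Leftmost: primary stress on the leftmost head = syllable 3.
Secondary stress on 5, 7: ga.fu.ˈflo.flo:.ˌsi.ko:.ˌro:.

primary 3, secondary 5, 7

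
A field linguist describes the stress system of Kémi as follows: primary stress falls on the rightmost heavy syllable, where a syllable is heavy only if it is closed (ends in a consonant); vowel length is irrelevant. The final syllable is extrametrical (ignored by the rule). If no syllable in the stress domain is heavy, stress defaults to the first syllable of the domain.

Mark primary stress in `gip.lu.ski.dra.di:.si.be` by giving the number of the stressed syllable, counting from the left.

1

The final syllable (7, be) is extrametrical; the stress domain is syllables 1–6.
Weights: 1 gip H, 2 lu L, 3 ski L, 4 dra L, 5 di: L, 6 si L.
Heavy syllables in the domain: 1. The rightmost is syllable 1 (gip).
Primary stress: syllable 1 → ˈgip.lu.ski.dra.di:.si.be.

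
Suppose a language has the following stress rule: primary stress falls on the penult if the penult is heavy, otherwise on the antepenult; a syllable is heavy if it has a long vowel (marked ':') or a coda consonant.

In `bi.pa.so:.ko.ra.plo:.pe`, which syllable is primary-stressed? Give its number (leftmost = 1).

Weights: 5 ra L, 6 plo: H, 7 pe L.
The penult (syllable 6, plo:) is heavy, so it takes stress.
Primary stress: syllable 6 → bi.pa.so:.ko.ra.ˈplo:.pe.

6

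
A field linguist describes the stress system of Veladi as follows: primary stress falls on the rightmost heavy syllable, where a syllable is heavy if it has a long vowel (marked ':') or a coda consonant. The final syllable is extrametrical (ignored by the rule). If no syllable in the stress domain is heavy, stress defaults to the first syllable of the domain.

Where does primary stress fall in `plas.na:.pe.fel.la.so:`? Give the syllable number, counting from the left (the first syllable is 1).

The final syllable (6, so:) is extrametrical; the stress domain is syllables 1–5.
Weights: 1 plas H, 2 na: H, 3 pe L, 4 fel H, 5 la L.
Heavy syllables in the domain: 1, 2, 4. The rightmost is syllable 4 (fel).
Primary stress: syllable 4 → plas.na:.pe.ˈfel.la.so:.

4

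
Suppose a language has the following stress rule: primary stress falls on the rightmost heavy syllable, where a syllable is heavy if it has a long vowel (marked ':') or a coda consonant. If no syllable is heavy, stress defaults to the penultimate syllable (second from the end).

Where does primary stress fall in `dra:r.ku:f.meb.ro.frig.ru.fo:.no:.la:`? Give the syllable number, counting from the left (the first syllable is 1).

Weights: 1 dra:r H, 2 ku:f H, 3 meb H, 4 ro L, 5 frig H, 6 ru L, 7 fo: H, 8 no: H, 9 la: H.
Heavy syllables in the domain: 1, 2, 3, 5, 7, 8, 9. The rightmost is syllable 9 (la:).
Primary stress: syllable 9 → dra:r.ku:f.meb.ro.frig.ru.fo:.no:.ˈla:.

9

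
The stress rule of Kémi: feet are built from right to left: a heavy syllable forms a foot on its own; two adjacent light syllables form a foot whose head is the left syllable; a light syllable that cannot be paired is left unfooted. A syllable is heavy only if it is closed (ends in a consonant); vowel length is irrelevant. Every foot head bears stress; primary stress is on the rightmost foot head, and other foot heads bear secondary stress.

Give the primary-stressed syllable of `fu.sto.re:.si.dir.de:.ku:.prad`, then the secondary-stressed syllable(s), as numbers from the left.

Weights: 1 fu L, 2 sto L, 3 re: L, 4 si L, 5 dir H, 6 de: L, 7 ku: L, 8 prad H.
Parse right to left (heavy = foot alone; LL = one foot; stranded L unfooted): (ˈfu.sto) (ˈre:.si) (ˈdir) (ˈde:.ku:) (ˈprad).
Foot heads: 1, 3, 5, 6, 8.
Primary stress on the rightmost head = syllable 8.
Secondary stress on 1, 3, 5, 6: ˌfu.sto.ˌre:.si.ˌdir.ˌde:.ku:.ˈprad.

primary 8, secondary 1, 3, 5, 6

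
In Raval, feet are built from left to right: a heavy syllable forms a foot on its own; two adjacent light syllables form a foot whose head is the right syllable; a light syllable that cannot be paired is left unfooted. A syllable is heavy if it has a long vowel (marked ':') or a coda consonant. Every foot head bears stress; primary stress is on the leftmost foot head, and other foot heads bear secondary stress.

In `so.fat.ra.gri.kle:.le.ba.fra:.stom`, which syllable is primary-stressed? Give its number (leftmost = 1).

2

Weights: 1 so L, 2 fat H, 3 ra L, 4 gri L, 5 kle: H, 6 le L, 7 ba L, 8 fra: H, 9 stom H.
Parse left to right (heavy = foot alone; LL = one foot; stranded L unfooted): so (ˈfat) (ra.ˈgri) (ˈkle:) (le.ˈba) (ˈfra:) (ˈstom).
Foot heads: 2, 4, 5, 7, 8, 9.
Primary stress on the leftmost head = syllable 2.
Primary stress: syllable 2 → so.ˈfat.ra.gri.kle:.le.ba.fra:.stom.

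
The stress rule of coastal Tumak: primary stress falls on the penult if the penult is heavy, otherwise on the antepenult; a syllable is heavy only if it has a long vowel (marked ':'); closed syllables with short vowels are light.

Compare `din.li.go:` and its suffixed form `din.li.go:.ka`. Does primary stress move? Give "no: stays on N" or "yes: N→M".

Base `din.li.go:` (3 syllables):
  Weights: 1 din L, 2 li L, 3 go: H.
  The penult (syllable 2, li) is light, so stress falls on the antepenult (syllable 1, din).
  → primary stress on syllable 1.
Suffixed `din.li.go:.ka` (4 syllables):
  Weights: 2 li L, 3 go: H, 4 ka L.
  The penult (syllable 3, go:) is heavy, so it takes stress.
  → primary stress on syllable 3.

yes: 1→3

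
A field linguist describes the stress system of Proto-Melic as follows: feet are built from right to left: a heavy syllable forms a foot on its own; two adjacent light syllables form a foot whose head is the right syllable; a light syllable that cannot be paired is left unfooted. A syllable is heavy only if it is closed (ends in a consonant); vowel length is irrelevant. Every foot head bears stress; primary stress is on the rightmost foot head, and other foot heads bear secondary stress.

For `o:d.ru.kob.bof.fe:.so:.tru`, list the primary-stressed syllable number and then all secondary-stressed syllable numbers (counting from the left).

primary 7, secondary 1, 3, 4

Weights: 1 o:d H, 2 ru L, 3 kob H, 4 bof H, 5 fe: L, 6 so: L, 7 tru L.
Parse right to left (heavy = foot alone; LL = one foot; stranded L unfooted): (ˈo:d) ru (ˈkob) (ˈbof) fe: (so:.ˈtru).
Foot heads: 1, 3, 4, 7.
Primary stress on the rightmost head = syllable 7.
Secondary stress on 1, 3, 4: ˌo:d.ru.ˌkob.ˌbof.fe:.so:.ˈtru.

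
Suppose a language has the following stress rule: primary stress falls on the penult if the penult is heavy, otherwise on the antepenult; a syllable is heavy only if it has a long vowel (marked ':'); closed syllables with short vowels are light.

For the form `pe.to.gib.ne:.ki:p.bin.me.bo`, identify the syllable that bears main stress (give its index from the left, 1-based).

Weights: 6 bin L, 7 me L, 8 bo L.
The penult (syllable 7, me) is light, so stress falls on the antepenult (syllable 6, bin).
Primary stress: syllable 6 → pe.to.gib.ne:.ki:p.ˈbin.me.bo.

6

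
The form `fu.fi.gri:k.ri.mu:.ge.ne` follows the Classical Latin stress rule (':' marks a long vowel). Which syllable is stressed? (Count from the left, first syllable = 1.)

Classical Latin: stress the penult if heavy (long vowel or closed), else the antepenult.
Weights: 5 mu: H, 6 ge L, 7 ne L.
The penult (syllable 6, ge) is light, so stress falls on the antepenult (syllable 5, mu:).
Stress on syllable 5: fu.fi.gri:k.ri.ˈmu:.ge.ne.

5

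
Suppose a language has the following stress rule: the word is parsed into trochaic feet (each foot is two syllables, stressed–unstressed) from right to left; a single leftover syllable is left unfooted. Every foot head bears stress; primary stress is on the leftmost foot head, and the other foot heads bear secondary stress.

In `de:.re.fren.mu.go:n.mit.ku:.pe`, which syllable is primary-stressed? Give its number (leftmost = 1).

1

Parse right to left into trochaic (ˈσσ) feet: (ˈde:.re) (ˈfren.mu) (ˈgo:n.mit) (ˈku:.pe).
Foot heads (stressed positions): 1, 3, 5, 7.
End Rule Leftmost: primary stress on the leftmost head = syllable 1.
Primary stress: syllable 1 → ˈde:.re.fren.mu.go:n.mit.ku:.pe.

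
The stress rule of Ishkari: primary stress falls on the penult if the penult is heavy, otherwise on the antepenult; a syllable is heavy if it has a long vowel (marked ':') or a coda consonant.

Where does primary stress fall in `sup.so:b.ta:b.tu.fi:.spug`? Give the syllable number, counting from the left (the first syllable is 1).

5

Weights: 4 tu L, 5 fi: H, 6 spug H.
The penult (syllable 5, fi:) is heavy, so it takes stress.
Primary stress: syllable 5 → sup.so:b.ta:b.tu.ˈfi:.spug.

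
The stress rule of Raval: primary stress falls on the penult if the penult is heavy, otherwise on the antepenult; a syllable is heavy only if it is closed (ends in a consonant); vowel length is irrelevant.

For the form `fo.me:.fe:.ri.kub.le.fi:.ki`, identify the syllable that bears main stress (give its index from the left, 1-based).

Weights: 6 le L, 7 fi: L, 8 ki L.
The penult (syllable 7, fi:) is light, so stress falls on the antepenult (syllable 6, le).
Primary stress: syllable 6 → fo.me:.fe:.ri.kub.ˈle.fi:.ki.

6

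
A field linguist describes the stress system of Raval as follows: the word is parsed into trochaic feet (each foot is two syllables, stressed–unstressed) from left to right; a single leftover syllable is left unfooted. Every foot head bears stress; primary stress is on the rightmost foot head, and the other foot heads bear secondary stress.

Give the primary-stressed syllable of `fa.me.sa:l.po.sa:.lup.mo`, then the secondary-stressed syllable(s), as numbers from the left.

primary 5, secondary 1, 3

Parse left to right into trochaic (ˈσσ) feet: (ˈfa.me) (ˈsa:l.po) (ˈsa:.lup) mo. Syllable 7 is left unfooted.
Foot heads (stressed positions): 1, 3, 5.
End Rule Rightmost: primary stress on the rightmost head = syllable 5.
Secondary stress on 1, 3: ˌfa.me.ˌsa:l.po.ˈsa:.lup.mo.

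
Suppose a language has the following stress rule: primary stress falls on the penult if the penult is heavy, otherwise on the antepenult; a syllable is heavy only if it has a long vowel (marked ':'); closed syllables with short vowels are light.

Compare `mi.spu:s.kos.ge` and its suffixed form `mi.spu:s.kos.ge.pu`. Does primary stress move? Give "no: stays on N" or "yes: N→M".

yes: 2→3

Base `mi.spu:s.kos.ge` (4 syllables):
  Weights: 2 spu:s H, 3 kos L, 4 ge L.
  The penult (syllable 3, kos) is light, so stress falls on the antepenult (syllable 2, spu:s).
  → primary stress on syllable 2.
Suffixed `mi.spu:s.kos.ge.pu` (5 syllables):
  Weights: 3 kos L, 4 ge L, 5 pu L.
  The penult (syllable 4, ge) is light, so stress falls on the antepenult (syllable 3, kos).
  → primary stress on syllable 3.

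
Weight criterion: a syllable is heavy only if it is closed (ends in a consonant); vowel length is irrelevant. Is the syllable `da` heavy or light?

light

`da`: short vowel, open (no coda). Open (no coda) → light.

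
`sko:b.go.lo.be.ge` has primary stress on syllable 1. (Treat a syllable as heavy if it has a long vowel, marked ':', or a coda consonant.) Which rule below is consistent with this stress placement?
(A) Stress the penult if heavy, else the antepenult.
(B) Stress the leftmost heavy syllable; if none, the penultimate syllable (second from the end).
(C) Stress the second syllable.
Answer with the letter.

Rule A → syllable 3 (observed: 1).
Rule B → syllable 1 ✓.
Rule C → syllable 2 (observed: 1).

B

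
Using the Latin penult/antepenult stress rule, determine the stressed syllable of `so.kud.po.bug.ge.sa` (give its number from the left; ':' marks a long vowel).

Classical Latin: stress the penult if heavy (long vowel or closed), else the antepenult.
Weights: 4 bug H, 5 ge L, 6 sa L.
The penult (syllable 5, ge) is light, so stress falls on the antepenult (syllable 4, bug).
Stress on syllable 4: so.kud.po.ˈbug.ge.sa.

4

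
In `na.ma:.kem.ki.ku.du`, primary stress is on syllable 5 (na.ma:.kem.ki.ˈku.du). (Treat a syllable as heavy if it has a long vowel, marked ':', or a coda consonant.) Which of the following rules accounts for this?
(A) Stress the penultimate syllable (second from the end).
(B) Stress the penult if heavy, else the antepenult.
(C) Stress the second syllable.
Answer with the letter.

Rule A → syllable 5 ✓.
Rule B → syllable 4 (observed: 5).
Rule C → syllable 2 (observed: 5).

A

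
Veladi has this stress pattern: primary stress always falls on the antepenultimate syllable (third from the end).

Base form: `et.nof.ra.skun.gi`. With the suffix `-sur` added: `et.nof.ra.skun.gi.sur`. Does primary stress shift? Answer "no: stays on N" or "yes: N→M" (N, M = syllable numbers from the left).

Base `et.nof.ra.skun.gi` (5 syllables):
  The word has 5 syllables; the antepenultimate syllable (third from the end) is syllable 3 (ra).
  → primary stress on syllable 3.
Suffixed `et.nof.ra.skun.gi.sur` (6 syllables):
  The word has 6 syllables; the antepenultimate syllable (third from the end) is syllable 4 (skun).
  → primary stress on syllable 4.

yes: 3→4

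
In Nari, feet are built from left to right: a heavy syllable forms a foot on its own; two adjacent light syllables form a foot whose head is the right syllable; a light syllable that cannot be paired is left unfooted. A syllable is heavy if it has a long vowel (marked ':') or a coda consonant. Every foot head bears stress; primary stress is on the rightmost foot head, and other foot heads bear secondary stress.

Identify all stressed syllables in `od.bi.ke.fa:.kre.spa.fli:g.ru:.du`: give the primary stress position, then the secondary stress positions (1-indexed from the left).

Weights: 1 od H, 2 bi L, 3 ke L, 4 fa: H, 5 kre L, 6 spa L, 7 fli:g H, 8 ru: H, 9 du L.
Parse left to right (heavy = foot alone; LL = one foot; stranded L unfooted): (ˈod) (bi.ˈke) (ˈfa:) (kre.ˈspa) (ˈfli:g) (ˈru:) du.
Foot heads: 1, 3, 4, 6, 7, 8.
Primary stress on the rightmost head = syllable 8.
Secondary stress on 1, 3, 4, 6, 7: ˌod.bi.ˌke.ˌfa:.kre.ˌspa.ˌfli:g.ˈru:.du.

primary 8, secondary 1, 3, 4, 6, 7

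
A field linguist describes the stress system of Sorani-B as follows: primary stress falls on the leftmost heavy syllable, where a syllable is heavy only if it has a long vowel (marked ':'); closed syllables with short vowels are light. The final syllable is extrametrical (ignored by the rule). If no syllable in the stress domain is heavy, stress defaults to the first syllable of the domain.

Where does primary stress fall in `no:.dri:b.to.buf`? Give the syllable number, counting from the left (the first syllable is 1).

The final syllable (4, buf) is extrametrical; the stress domain is syllables 1–3.
Weights: 1 no: H, 2 dri:b H, 3 to L.
Heavy syllables in the domain: 1, 2. The leftmost is syllable 1 (no:).
Primary stress: syllable 1 → ˈno:.dri:b.to.buf.

1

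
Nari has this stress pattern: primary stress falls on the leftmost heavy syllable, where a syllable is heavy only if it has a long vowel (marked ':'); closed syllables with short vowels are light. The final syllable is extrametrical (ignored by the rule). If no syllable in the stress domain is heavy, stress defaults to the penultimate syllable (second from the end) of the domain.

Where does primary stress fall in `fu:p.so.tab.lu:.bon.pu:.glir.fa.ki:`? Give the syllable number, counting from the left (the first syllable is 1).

1

The final syllable (9, ki:) is extrametrical; the stress domain is syllables 1–8.
Weights: 1 fu:p H, 2 so L, 3 tab L, 4 lu: H, 5 bon L, 6 pu: H, 7 glir L, 8 fa L.
Heavy syllables in the domain: 1, 4, 6. The leftmost is syllable 1 (fu:p).
Primary stress: syllable 1 → ˈfu:p.so.tab.lu:.bon.pu:.glir.fa.ki:.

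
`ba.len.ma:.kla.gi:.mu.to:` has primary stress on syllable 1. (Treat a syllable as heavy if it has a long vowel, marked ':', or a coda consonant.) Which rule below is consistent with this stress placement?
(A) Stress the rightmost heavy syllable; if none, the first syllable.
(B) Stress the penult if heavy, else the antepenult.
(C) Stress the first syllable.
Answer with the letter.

C

Rule A → syllable 7 (observed: 1).
Rule B → syllable 5 (observed: 1).
Rule C → syllable 1 ✓.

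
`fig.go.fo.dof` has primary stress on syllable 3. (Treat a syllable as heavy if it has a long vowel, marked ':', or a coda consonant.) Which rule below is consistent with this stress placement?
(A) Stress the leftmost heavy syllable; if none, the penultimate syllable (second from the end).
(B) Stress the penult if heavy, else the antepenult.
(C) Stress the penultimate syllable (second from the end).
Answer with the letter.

C

Rule A → syllable 1 (observed: 3).
Rule B → syllable 2 (observed: 3).
Rule C → syllable 3 ✓.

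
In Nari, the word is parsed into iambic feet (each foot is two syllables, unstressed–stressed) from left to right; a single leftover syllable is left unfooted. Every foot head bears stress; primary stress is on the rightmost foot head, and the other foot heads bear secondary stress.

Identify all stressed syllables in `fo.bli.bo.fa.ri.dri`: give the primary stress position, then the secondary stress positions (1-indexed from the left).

Parse left to right into iambic (σˈσ) feet: (fo.ˈbli) (bo.ˈfa) (ri.ˈdri).
Foot heads (stressed positions): 2, 4, 6.
End Rule Rightmost: primary stress on the rightmost head = syllable 6.
Secondary stress on 2, 4: fo.ˌbli.bo.ˌfa.ri.ˈdri.

primary 6, secondary 2, 4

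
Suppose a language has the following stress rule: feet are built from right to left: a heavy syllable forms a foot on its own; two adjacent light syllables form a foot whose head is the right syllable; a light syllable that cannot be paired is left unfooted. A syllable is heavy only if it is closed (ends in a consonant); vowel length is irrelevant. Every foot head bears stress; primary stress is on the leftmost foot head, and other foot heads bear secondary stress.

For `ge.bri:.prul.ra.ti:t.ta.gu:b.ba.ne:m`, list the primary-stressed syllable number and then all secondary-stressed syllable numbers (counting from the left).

primary 2, secondary 3, 5, 7, 9

Weights: 1 ge L, 2 bri: L, 3 prul H, 4 ra L, 5 ti:t H, 6 ta L, 7 gu:b H, 8 ba L, 9 ne:m H.
Parse right to left (heavy = foot alone; LL = one foot; stranded L unfooted): (ge.ˈbri:) (ˈprul) ra (ˈti:t) ta (ˈgu:b) ba (ˈne:m).
Foot heads: 2, 3, 5, 7, 9.
Primary stress on the leftmost head = syllable 2.
Secondary stress on 3, 5, 7, 9: ge.ˈbri:.ˌprul.ra.ˌti:t.ta.ˌgu:b.ba.ˌne:m.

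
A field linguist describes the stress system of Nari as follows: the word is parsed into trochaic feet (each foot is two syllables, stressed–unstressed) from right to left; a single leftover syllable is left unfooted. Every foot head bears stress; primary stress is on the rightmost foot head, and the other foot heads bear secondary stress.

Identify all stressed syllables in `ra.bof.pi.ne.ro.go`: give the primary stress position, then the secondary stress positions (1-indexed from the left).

Parse right to left into trochaic (ˈσσ) feet: (ˈra.bof) (ˈpi.ne) (ˈro.go).
Foot heads (stressed positions): 1, 3, 5.
End Rule Rightmost: primary stress on the rightmost head = syllable 5.
Secondary stress on 1, 3: ˌra.bof.ˌpi.ne.ˈro.go.

primary 5, secondary 1, 3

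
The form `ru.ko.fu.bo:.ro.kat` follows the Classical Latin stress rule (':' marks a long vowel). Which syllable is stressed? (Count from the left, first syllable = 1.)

Classical Latin: stress the penult if heavy (long vowel or closed), else the antepenult.
Weights: 4 bo: H, 5 ro L, 6 kat H.
The penult (syllable 5, ro) is light, so stress falls on the antepenult (syllable 4, bo:).
Stress on syllable 4: ru.ko.fu.ˈbo:.ro.kat.

4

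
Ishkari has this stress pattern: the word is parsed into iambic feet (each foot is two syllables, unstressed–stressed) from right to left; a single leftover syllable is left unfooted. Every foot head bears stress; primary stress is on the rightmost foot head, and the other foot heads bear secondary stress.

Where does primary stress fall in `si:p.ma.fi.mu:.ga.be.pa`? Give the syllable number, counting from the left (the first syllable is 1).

Parse right to left into iambic (σˈσ) feet: si:p (ma.ˈfi) (mu:.ˈga) (be.ˈpa). Syllable 1 is left unfooted.
Foot heads (stressed positions): 3, 5, 7.
End Rule Rightmost: primary stress on the rightmost head = syllable 7.
Primary stress: syllable 7 → si:p.ma.fi.mu:.ga.be.ˈpa.

7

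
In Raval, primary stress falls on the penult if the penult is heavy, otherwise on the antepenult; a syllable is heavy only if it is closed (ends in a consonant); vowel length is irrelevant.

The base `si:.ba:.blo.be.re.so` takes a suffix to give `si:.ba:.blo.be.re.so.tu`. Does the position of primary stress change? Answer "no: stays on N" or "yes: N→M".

Base `si:.ba:.blo.be.re.so` (6 syllables):
  Weights: 4 be L, 5 re L, 6 so L.
  The penult (syllable 5, re) is light, so stress falls on the antepenult (syllable 4, be).
  → primary stress on syllable 4.
Suffixed `si:.ba:.blo.be.re.so.tu` (7 syllables):
  Weights: 5 re L, 6 so L, 7 tu L.
  The penult (syllable 6, so) is light, so stress falls on the antepenult (syllable 5, re).
  → primary stress on syllable 5.

yes: 4→5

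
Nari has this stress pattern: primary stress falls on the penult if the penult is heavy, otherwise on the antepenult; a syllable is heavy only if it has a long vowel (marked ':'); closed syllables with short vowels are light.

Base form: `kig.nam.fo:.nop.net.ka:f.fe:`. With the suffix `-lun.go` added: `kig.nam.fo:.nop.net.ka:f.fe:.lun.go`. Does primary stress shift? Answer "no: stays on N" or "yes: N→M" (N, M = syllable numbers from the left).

Base `kig.nam.fo:.nop.net.ka:f.fe:` (7 syllables):
  Weights: 5 net L, 6 ka:f H, 7 fe: H.
  The penult (syllable 6, ka:f) is heavy, so it takes stress.
  → primary stress on syllable 6.
Suffixed `kig.nam.fo:.nop.net.ka:f.fe:.lun.go` (9 syllables):
  Weights: 7 fe: H, 8 lun L, 9 go L.
  The penult (syllable 8, lun) is light, so stress falls on the antepenult (syllable 7, fe:).
  → primary stress on syllable 7.

yes: 6→7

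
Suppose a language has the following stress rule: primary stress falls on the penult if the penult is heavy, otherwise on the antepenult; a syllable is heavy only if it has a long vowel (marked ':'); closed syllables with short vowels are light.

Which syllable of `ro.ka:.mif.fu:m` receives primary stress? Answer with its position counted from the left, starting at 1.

2

Weights: 2 ka: H, 3 mif L, 4 fu:m H.
The penult (syllable 3, mif) is light, so stress falls on the antepenult (syllable 2, ka:).
Primary stress: syllable 2 → ro.ˈka:.mif.fu:m.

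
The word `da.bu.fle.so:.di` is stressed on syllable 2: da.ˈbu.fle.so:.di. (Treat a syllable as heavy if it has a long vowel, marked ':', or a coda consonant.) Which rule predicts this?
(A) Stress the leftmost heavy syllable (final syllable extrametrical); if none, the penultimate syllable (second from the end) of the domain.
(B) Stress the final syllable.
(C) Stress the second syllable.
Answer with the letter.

Rule A → syllable 4 (observed: 2).
Rule B → syllable 5 (observed: 2).
Rule C → syllable 2 ✓.

C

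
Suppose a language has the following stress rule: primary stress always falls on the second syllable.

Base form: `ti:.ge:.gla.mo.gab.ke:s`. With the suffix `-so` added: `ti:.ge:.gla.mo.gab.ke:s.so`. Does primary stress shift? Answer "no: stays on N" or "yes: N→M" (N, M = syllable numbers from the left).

Base `ti:.ge:.gla.mo.gab.ke:s` (6 syllables):
  The word has 6 syllables; the second syllable is syllable 2 (ge:).
  → primary stress on syllable 2.
Suffixed `ti:.ge:.gla.mo.gab.ke:s.so` (7 syllables):
  The word has 7 syllables; the second syllable is syllable 2 (ge:).
  → primary stress on syllable 2.

no: stays on 2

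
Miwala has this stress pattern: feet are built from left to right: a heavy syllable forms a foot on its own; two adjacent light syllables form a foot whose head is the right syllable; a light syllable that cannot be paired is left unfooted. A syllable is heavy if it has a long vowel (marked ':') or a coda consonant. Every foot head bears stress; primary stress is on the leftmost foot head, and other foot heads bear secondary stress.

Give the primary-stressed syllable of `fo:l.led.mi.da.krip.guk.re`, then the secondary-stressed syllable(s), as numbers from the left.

primary 1, secondary 2, 4, 5, 6

Weights: 1 fo:l H, 2 led H, 3 mi L, 4 da L, 5 krip H, 6 guk H, 7 re L.
Parse left to right (heavy = foot alone; LL = one foot; stranded L unfooted): (ˈfo:l) (ˈled) (mi.ˈda) (ˈkrip) (ˈguk) re.
Foot heads: 1, 2, 4, 5, 6.
Primary stress on the leftmost head = syllable 1.
Secondary stress on 2, 4, 5, 6: ˈfo:l.ˌled.mi.ˌda.ˌkrip.ˌguk.re.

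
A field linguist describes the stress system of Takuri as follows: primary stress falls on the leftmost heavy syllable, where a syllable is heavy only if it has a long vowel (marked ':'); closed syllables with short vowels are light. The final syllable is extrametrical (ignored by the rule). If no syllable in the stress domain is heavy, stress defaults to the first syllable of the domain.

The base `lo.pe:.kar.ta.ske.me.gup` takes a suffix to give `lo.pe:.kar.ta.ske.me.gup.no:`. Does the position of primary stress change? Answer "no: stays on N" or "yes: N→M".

no: stays on 2

Base `lo.pe:.kar.ta.ske.me.gup` (7 syllables):
  The final syllable (7, gup) is extrametrical; the stress domain is syllables 1–6.
  Weights: 1 lo L, 2 pe: H, 3 kar L, 4 ta L, 5 ske L, 6 me L.
  Heavy syllables in the domain: 2. The leftmost is syllable 2 (pe:).
  → primary stress on syllable 2.
Suffixed `lo.pe:.kar.ta.ske.me.gup.no:` (8 syllables):
  The final syllable (8, no:) is extrametrical; the stress domain is syllables 1–7.
  Weights: 1 lo L, 2 pe: H, 3 kar L, 4 ta L, 5 ske L, 6 me L, 7 gup L.
  Heavy syllables in the domain: 2. The leftmost is syllable 2 (pe:).
  → primary stress on syllable 2.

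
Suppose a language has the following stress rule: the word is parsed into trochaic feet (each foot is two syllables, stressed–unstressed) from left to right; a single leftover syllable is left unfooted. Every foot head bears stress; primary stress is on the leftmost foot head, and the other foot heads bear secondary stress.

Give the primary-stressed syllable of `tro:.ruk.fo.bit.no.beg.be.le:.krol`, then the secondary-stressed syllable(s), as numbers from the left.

Parse left to right into trochaic (ˈσσ) feet: (ˈtro:.ruk) (ˈfo.bit) (ˈno.beg) (ˈbe.le:) krol. Syllable 9 is left unfooted.
Foot heads (stressed positions): 1, 3, 5, 7.
End Rule Leftmost: primary stress on the leftmost head = syllable 1.
Secondary stress on 3, 5, 7: ˈtro:.ruk.ˌfo.bit.ˌno.beg.ˌbe.le:.krol.

primary 1, secondary 3, 5, 7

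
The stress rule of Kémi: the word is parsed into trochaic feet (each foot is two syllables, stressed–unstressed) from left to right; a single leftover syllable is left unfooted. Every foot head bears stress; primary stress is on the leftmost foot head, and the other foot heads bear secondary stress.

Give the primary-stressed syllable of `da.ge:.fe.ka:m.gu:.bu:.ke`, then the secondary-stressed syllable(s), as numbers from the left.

Parse left to right into trochaic (ˈσσ) feet: (ˈda.ge:) (ˈfe.ka:m) (ˈgu:.bu:) ke. Syllable 7 is left unfooted.
Foot heads (stressed positions): 1, 3, 5.
End Rule Leftmost: primary stress on the leftmost head = syllable 1.
Secondary stress on 3, 5: ˈda.ge:.ˌfe.ka:m.ˌgu:.bu:.ke.

primary 1, secondary 3, 5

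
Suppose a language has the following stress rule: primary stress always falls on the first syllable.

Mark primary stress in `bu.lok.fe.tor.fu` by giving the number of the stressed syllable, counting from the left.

The word has 5 syllables; the first syllable is syllable 1 (bu).
Primary stress: syllable 1 → ˈbu.lok.fe.tor.fu.

1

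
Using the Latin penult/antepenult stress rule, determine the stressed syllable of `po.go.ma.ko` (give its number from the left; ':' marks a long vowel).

Classical Latin: stress the penult if heavy (long vowel or closed), else the antepenult.
Weights: 2 go L, 3 ma L, 4 ko L.
The penult (syllable 3, ma) is light, so stress falls on the antepenult (syllable 2, go).
Stress on syllable 2: po.ˈgo.ma.ko.

2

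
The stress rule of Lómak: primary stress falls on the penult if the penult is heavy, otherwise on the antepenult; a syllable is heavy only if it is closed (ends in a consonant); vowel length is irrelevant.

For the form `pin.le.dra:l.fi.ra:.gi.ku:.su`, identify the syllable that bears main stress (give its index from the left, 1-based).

6

Weights: 6 gi L, 7 ku: L, 8 su L.
The penult (syllable 7, ku:) is light, so stress falls on the antepenult (syllable 6, gi).
Primary stress: syllable 6 → pin.le.dra:l.fi.ra:.ˈgi.ku:.su.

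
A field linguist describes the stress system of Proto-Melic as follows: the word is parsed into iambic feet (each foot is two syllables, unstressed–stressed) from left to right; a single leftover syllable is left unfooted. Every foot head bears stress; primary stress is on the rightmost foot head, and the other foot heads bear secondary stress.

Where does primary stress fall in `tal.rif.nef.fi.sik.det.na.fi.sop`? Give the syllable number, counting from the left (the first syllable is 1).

Parse left to right into iambic (σˈσ) feet: (tal.ˈrif) (nef.ˈfi) (sik.ˈdet) (na.ˈfi) sop. Syllable 9 is left unfooted.
Foot heads (stressed positions): 2, 4, 6, 8.
End Rule Rightmost: primary stress on the rightmost head = syllable 8.
Primary stress: syllable 8 → tal.rif.nef.fi.sik.det.na.ˈfi.sop.

8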